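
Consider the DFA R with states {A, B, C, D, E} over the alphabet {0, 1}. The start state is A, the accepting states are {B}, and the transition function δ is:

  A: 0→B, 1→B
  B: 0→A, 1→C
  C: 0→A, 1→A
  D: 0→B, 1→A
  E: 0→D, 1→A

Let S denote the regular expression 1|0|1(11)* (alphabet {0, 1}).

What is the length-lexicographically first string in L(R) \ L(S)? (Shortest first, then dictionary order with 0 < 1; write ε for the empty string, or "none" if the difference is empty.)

000

The string 000 is accepted by R but not by S.
No shorter string lies in the difference, and 000 is the lexicographically first length-3 string in L(R) \ L(S).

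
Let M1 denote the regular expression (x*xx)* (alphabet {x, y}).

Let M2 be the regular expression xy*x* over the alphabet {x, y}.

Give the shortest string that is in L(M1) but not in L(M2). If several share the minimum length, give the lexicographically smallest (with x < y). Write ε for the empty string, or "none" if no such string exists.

The empty string ε is accepted by M1 but not by M2.
Since ε is the unique shortest string, it is the required witness.

ε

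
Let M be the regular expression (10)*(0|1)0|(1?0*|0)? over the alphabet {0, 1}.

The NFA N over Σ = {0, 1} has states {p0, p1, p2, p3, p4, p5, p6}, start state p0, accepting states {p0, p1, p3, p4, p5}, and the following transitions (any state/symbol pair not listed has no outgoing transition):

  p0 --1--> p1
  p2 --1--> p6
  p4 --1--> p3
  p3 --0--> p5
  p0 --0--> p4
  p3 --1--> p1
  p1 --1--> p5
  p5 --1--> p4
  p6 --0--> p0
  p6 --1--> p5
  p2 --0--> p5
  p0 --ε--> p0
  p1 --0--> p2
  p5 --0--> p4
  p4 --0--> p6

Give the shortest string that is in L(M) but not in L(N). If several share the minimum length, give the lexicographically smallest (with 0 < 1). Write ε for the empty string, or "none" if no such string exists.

The string 00 is accepted by M but not by N.
No shorter string lies in the difference, and 00 is the lexicographically first length-2 string in L(M) \ L(N).

00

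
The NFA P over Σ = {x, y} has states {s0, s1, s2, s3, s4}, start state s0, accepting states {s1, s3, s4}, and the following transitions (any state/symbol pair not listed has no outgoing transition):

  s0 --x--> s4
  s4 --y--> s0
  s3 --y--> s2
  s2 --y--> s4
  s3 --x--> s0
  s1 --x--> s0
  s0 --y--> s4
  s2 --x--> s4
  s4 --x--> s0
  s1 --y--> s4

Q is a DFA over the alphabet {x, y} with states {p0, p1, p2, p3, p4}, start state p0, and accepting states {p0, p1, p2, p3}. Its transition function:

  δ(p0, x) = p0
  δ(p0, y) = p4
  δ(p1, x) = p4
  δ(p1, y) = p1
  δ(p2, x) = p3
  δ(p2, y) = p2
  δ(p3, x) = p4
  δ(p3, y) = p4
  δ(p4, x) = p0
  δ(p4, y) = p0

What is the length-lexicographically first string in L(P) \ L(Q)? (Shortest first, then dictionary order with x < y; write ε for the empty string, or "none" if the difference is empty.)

The string y is accepted by P but not by Q.
No shorter string lies in the difference, and y is the lexicographically first length-1 string in L(P) \ L(Q).

y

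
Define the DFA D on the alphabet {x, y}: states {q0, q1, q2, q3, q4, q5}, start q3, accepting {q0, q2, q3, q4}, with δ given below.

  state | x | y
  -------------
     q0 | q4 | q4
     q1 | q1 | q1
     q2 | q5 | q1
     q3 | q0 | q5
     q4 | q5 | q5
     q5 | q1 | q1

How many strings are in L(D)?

4

The useful subgraph on states {q0, q3, q4} is acyclic, so L(D) is finite; the longest accepting path visits 3 useful states, giving maximum string length 2.
Counting accepting paths from q3 by length: 1 of length 0, 1 of length 1, 2 of length 2. Total 4.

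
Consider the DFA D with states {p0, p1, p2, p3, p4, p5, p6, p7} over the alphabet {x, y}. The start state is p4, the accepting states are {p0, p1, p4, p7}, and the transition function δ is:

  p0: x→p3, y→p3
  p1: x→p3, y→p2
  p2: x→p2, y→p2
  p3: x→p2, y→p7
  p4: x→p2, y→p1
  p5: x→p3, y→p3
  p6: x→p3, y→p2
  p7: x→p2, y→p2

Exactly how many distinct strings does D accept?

The useful subgraph on states {p1, p3, p4, p7} is acyclic, so L(D) is finite; the longest accepting path visits 4 useful states, giving maximum string length 3.
Counting accepting paths from p4 by length: 1 of length 0, 1 of length 1, 1 of length 3. Total 3.

3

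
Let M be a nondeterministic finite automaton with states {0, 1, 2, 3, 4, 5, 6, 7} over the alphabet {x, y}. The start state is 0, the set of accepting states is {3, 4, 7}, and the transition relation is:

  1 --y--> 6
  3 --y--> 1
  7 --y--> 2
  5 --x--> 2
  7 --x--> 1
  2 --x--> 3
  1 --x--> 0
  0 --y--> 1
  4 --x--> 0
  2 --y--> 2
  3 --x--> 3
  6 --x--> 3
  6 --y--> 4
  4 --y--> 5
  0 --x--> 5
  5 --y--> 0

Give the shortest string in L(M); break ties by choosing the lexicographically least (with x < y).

xxx

A breadth-first search from 0 reaches an accepting state first via the path 0 → 5 → 2 → 3 on input xxx.
No string of length < 3 is accepted (BFS exhausts all shorter strings without reaching an accepting state), and xxx is the lexicographically least accepting string of length 3.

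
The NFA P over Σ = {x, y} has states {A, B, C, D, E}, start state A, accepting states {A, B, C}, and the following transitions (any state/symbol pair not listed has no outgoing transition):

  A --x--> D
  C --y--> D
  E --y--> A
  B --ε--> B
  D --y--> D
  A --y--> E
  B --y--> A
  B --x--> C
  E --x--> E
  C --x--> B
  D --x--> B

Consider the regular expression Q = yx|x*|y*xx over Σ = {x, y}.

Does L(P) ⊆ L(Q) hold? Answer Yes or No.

No

The string yy is in L(P) but not in L(Q).
So L(P) ⊄ L(Q).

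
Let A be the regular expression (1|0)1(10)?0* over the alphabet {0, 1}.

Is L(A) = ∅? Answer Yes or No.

The string 01 matches the expression, so it belongs to L(A).
Since L(A) contains at least one string, it is not empty.

No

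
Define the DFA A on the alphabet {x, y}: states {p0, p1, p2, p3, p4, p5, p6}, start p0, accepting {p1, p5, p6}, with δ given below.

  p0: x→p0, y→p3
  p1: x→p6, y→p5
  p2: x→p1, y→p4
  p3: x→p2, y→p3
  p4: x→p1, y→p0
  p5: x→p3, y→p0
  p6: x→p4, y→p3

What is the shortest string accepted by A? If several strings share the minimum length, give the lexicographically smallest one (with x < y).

yxx

A breadth-first search from p0 reaches an accepting state first via the path p0 → p3 → p2 → p1 on input yxx.
No string of length < 3 is accepted (BFS exhausts all shorter strings without reaching an accepting state), and yxx is the lexicographically least accepting string of length 3.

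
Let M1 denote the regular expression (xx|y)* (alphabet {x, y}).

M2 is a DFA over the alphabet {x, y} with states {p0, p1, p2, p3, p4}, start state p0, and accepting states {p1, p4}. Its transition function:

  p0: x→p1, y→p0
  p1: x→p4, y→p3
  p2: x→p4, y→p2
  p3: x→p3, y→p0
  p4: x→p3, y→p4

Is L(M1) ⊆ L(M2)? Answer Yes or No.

No

The empty string ε is in L(M1) but not in L(M2).
So L(M1) ⊄ L(M2).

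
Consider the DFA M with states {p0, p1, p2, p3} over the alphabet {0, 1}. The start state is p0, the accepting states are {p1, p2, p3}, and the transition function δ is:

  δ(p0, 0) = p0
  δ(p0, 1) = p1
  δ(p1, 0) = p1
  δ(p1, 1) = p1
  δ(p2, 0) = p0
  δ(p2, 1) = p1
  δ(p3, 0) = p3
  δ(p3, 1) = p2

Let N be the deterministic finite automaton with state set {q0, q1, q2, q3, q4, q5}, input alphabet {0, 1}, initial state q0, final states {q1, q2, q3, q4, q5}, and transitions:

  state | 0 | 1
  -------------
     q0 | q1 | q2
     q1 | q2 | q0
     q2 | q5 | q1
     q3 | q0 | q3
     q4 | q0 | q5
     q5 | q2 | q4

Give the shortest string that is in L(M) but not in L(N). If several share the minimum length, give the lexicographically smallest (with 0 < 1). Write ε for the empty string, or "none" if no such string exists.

The string 01 is accepted by M but not by N.
No shorter string lies in the difference, and 01 is the lexicographically first length-2 string in L(M) \ L(N).

01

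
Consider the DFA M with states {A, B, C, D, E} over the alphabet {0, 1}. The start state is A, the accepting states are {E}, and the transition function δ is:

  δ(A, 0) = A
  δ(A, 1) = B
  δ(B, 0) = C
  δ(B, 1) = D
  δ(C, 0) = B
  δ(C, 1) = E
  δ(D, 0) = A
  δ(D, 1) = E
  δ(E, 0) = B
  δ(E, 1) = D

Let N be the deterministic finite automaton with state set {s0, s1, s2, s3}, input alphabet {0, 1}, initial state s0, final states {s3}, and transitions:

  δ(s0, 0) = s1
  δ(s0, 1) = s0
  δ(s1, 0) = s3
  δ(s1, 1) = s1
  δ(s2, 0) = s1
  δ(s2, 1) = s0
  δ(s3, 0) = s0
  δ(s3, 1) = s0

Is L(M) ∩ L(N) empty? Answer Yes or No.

Yes

Exploring the product automaton M × N from the start pair (A, s0), following both machines on each input symbol, reaches 13 state pairs: (A, s0), (A, s1), (B, s0), (A, s3), (B, s1), (C, s1), (D, s0), (C, s3), (D, s1), (B, s3), (E, s1), (E, s0), (C, s0).
M accepts in {E} and N accepts in {s3}; no reachable pair has both components accepting, so no string drives both machines to acceptance simultaneously and L(M) ∩ L(N) = ∅.
So no string is accepted by both, and the intersection is empty.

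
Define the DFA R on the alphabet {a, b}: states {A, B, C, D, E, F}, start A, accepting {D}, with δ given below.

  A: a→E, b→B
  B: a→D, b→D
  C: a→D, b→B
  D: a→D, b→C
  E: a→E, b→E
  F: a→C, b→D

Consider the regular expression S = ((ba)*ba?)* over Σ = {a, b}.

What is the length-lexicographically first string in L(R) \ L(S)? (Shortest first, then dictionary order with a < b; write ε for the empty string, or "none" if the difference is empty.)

baa

The string baa is accepted by R but not by S.
No shorter string lies in the difference, and baa is the lexicographically first length-3 string in L(R) \ L(S).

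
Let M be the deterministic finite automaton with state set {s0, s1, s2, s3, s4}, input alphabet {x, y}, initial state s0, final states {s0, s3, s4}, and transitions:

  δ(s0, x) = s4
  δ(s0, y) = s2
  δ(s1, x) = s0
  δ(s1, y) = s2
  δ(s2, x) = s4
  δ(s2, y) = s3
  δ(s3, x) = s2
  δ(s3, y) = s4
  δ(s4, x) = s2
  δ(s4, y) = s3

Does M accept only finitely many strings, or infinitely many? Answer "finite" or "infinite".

infinite

State s2 is reachable from the start and can reach an accepting state, and it lies on the cycle s2 → s3 → s2.
Traversing that cycle any number of times yields accepted strings of unbounded length, so the language is infinite.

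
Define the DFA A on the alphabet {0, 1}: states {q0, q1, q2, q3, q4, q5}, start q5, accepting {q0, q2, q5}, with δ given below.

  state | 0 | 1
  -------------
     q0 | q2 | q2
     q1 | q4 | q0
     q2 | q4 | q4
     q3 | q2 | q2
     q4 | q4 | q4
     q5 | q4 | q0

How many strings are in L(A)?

The useful subgraph on states {q0, q2, q5} is acyclic, so L(A) is finite; the longest accepting path visits 3 useful states, giving maximum string length 2.
Counting accepting paths from q5 by length: 1 of length 0, 1 of length 1, 2 of length 2. Total 4.

4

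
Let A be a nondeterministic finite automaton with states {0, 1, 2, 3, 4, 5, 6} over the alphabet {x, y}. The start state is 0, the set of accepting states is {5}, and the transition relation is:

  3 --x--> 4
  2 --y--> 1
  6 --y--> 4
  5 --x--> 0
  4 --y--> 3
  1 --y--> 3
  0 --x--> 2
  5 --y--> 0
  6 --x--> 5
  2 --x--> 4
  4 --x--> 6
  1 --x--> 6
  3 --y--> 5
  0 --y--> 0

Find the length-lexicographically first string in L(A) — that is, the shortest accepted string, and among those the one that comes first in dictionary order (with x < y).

A breadth-first search from 0 reaches an accepting state first via the path 0 → 2 → 4 → 6 → 5 on input xxxx.
No string of length < 4 is accepted (BFS exhausts all shorter strings without reaching an accepting state), and xxxx is the lexicographically least accepting string of length 4.

xxxx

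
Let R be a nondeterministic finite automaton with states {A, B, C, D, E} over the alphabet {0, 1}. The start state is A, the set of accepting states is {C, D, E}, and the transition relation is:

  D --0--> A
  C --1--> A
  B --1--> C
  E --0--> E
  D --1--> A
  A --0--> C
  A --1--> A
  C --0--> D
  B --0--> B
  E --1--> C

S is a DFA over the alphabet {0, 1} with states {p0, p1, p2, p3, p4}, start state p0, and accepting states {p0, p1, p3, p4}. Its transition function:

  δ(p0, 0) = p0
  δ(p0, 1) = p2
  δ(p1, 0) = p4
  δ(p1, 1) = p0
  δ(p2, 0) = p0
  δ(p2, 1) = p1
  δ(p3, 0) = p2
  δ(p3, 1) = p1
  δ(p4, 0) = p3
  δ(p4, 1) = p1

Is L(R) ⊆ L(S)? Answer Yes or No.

Exploring the product automaton R × S from the start pair (A, p0), following both machines on each input symbol, reaches 7 state pairs: (A, p0), (C, p0), (A, p2), (D, p0), (A, p1), (C, p4), (D, p3).
R accepts in {C, D, E} and S accepts in {p0, p1, p3, p4}. The reachable pairs whose R-component is accepting are (C, p0), (D, p0), (C, p4), (D, p3); in each of them the S-component is accepting too, so the product for L(R) \ L(S) (R-component accepting, S-component rejecting) has no reachable accepting pair and the difference is empty.
Hence every string in L(R) is also in L(S).

Yes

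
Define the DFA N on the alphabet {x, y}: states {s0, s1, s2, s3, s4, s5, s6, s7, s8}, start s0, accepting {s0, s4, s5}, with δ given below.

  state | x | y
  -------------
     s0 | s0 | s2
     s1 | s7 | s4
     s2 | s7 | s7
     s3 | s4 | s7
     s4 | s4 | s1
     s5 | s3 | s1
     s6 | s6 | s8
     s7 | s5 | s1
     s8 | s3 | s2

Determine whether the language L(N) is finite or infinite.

infinite

State s0 is reachable from the start and can reach an accepting state, and it lies on the cycle s0 → s0.
Traversing that cycle any number of times yields accepted strings of unbounded length, so the language is infinite.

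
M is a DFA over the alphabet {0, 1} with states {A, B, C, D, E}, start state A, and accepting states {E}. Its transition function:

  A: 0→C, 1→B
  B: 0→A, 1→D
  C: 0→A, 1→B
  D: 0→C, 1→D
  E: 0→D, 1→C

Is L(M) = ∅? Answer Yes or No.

Yes

The states reachable from the start state are {A, B, C, D}.
None of the accepting states {E} is reachable, so no string is accepted and L(M) = ∅.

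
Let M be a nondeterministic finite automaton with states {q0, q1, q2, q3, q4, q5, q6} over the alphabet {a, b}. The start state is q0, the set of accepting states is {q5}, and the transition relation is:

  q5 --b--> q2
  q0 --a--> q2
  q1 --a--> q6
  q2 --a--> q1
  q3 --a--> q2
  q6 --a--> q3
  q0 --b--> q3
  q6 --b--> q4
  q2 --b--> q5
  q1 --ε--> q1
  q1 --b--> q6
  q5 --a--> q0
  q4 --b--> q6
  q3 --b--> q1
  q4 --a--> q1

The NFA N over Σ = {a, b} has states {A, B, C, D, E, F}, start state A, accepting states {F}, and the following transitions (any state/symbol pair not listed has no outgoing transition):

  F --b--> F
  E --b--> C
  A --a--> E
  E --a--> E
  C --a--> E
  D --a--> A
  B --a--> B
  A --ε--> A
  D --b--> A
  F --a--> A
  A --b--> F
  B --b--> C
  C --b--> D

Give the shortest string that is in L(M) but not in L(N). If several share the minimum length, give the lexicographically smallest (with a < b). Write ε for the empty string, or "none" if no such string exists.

The string ab is accepted by M but not by N.
No shorter string lies in the difference, and ab is the lexicographically first length-2 string in L(M) \ L(N).

ab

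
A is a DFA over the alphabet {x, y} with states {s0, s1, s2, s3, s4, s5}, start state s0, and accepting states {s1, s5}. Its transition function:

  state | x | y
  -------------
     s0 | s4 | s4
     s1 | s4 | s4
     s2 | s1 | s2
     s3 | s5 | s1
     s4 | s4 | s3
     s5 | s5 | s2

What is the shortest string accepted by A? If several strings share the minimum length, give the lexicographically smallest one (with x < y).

A breadth-first search from s0 reaches an accepting state first via the path s0 → s4 → s3 → s5 on input xyx.
No string of length < 3 is accepted (BFS exhausts all shorter strings without reaching an accepting state), and xyx is the lexicographically least accepting string of length 3.

xyx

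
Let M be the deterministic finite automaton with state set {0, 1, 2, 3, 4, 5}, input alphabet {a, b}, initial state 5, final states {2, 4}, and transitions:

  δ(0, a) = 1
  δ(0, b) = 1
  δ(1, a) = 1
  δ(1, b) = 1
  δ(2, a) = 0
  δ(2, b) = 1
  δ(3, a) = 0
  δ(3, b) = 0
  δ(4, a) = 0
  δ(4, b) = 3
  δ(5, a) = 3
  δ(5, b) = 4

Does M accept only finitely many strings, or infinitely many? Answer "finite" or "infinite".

finite

The useful states (reachable from 5 and able to reach an accepting state) are {4, 5}.
Restricted to these states the transition graph has no cycle, so every accepting path has bounded length and L is finite.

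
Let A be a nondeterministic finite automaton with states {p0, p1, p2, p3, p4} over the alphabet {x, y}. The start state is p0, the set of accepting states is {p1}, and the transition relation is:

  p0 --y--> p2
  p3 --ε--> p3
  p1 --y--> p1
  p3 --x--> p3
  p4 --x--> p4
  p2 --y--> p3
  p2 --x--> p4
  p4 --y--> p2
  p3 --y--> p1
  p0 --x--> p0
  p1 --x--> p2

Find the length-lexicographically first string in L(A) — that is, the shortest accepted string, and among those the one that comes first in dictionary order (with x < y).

A breadth-first search from p0 reaches an accepting state first via the path p0 → p2 → p3 → p1 on input yyy.
No string of length < 3 is accepted (BFS exhausts all shorter strings without reaching an accepting state), and yyy is the lexicographically least accepting string of length 3.

yyy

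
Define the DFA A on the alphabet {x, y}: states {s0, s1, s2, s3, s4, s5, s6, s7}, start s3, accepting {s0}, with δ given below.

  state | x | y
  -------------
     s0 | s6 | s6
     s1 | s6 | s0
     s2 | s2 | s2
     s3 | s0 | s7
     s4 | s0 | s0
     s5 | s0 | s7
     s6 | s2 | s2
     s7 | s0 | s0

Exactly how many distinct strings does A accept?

The useful subgraph on states {s0, s3, s7} is acyclic, so L(A) is finite; the longest accepting path visits 3 useful states, giving maximum string length 2.
Counting accepting paths from s3 by length: 1 of length 1, 2 of length 2. Total 3.

3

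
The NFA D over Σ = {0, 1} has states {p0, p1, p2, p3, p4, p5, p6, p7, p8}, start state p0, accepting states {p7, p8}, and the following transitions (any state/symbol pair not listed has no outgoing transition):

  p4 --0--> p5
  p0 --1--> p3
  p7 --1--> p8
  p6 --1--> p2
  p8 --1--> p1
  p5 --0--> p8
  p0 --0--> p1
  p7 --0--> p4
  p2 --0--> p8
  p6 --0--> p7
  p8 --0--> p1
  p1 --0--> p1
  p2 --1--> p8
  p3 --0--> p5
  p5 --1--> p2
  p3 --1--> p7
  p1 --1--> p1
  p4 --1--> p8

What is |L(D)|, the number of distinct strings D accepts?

9

The useful subgraph on states {p0, p2, p3, p4, p5, p7, p8} is acyclic, so L(D) is finite; the longest accepting path visits 7 useful states, giving maximum string length 6.
Counting accepting paths from p0 by length: 1 of length 2, 2 of length 3, 3 of length 4, 1 of length 5, 2 of length 6. Total 9.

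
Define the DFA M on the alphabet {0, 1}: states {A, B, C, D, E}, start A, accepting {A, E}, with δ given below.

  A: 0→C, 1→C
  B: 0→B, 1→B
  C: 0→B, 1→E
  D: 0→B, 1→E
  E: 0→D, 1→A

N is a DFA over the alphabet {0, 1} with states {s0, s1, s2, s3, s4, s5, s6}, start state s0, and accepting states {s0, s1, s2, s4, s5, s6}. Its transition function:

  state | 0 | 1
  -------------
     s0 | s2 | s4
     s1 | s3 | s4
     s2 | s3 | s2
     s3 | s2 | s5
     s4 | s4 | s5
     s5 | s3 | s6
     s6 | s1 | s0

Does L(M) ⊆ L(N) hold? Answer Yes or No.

Exploring the product automaton M × N from the start pair (A, s0), following both machines on each input symbol, reaches 28 state pairs: (A, s0), (C, s2), (C, s4), (B, s3), (E, s2), (B, s4), (E, s5), (B, s2), (B, s5), (D, s3), (A, s2), (A, s6), (B, s6), (C, s3), (C, s1), (C, s0), (B, s1), (B, s0), (E, s4), (D, s4), (A, s5), (C, s6), (E, s0), (D, s2), (A, s4), (C, s5), (E, s6), (D, s1).
M accepts in {A, E} and N accepts in {s0, s1, s2, s4, s5, s6}. The reachable pairs whose M-component is accepting are (A, s0), (E, s2), (E, s5), (A, s2), (A, s6), (E, s4), (A, s5), (E, s0), (A, s4), (E, s6); in each of them the N-component is accepting too, so the product for L(M) \ L(N) (M-component accepting, N-component rejecting) has no reachable accepting pair and the difference is empty.
Hence every string in L(M) is also in L(N).

Yes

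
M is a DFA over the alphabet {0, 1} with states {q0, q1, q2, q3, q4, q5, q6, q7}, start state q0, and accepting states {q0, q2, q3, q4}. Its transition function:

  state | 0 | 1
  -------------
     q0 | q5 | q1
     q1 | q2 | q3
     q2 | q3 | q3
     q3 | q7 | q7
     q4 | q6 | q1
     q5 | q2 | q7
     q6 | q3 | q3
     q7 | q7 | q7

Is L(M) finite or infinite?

The useful states (reachable from q0 and able to reach an accepting state) are {q0, q1, q2, q3, q5}.
Restricted to these states the transition graph has no cycle, so every accepting path has bounded length and L is finite.

finite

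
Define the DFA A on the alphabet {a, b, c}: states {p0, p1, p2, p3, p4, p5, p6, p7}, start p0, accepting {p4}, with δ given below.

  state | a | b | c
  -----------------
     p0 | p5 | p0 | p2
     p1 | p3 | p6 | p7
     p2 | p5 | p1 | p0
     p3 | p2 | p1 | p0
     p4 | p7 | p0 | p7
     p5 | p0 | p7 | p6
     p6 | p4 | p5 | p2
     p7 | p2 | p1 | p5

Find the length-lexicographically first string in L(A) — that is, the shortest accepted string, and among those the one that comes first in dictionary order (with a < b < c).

A breadth-first search from p0 reaches an accepting state first via the path p0 → p5 → p6 → p4 on input aca.
No string of length < 3 is accepted (BFS exhausts all shorter strings without reaching an accepting state), and aca is the lexicographically least accepting string of length 3.

aca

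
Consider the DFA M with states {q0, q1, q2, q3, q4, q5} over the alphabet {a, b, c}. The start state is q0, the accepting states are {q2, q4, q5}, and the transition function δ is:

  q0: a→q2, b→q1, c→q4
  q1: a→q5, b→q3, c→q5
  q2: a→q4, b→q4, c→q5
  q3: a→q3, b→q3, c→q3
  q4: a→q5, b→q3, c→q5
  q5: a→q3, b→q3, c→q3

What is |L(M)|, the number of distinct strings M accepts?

The useful subgraph on states {q0, q1, q2, q4, q5} is acyclic, so L(M) is finite; the longest accepting path visits 4 useful states, giving maximum string length 3.
Counting accepting paths from q0 by length: 2 of length 1, 7 of length 2, 4 of length 3. Total 13.

13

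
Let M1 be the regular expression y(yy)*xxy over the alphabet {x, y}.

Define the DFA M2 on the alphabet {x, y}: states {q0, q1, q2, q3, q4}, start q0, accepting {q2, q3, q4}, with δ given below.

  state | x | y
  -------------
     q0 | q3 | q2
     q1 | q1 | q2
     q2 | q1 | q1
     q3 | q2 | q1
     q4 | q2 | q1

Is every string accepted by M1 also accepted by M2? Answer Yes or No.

Converting the expression M1 to a DFA (subset construction, then merging equivalent states) gives the minimal DFA with states {r0, r1, r2, r3, r4, r5}, start state r0, accepting states {r5} and transitions r0: x→r1, y→r2; r1: x→r1, y→r1; r2: x→r3, y→r0; r3: x→r4, y→r1; r4: x→r1, y→r5; r5: x→r1, y→r1.
Exploring the product automaton M1 × M2 from the start pair (r0, q0), following both machines on each input symbol, reaches 9 state pairs: (r0, q0), (r1, q3), (r2, q2), (r1, q2), (r1, q1), (r3, q1), (r0, q1), (r4, q1), (r5, q2).
M1 accepts in {r5} and M2 accepts in {q2, q3, q4}. The reachable pairs whose M1-component is accepting are (r5, q2); in each of them the M2-component is accepting too, so the product for L(M1) \ L(M2) (M1-component accepting, M2-component rejecting) has no reachable accepting pair and the difference is empty.
Hence every string in L(M1) is also in L(M2).

Yes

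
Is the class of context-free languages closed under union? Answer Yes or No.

Take grammars for L₁ and L₂ with disjoint nonterminals and start symbols S₁, S₂; the grammar with a new start symbol and productions S → S₁ | S₂ generates L₁ ∪ L₂.
So the context-free languages are closed under union.

Yes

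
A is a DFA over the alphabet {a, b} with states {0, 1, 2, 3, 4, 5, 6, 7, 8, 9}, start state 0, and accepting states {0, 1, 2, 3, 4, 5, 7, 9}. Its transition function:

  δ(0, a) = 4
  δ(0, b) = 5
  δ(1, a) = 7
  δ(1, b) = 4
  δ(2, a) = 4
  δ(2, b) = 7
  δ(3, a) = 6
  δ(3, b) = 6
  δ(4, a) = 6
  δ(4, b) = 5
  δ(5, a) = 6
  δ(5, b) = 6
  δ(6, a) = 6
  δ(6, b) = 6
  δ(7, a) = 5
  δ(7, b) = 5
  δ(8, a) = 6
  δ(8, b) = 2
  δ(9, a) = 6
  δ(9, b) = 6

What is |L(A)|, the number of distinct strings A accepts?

4

The useful subgraph on states {0, 4, 5} is acyclic, so L(A) is finite; the longest accepting path visits 3 useful states, giving maximum string length 2.
Counting accepting paths from 0 by length: 1 of length 0, 2 of length 1, 1 of length 2. Total 4.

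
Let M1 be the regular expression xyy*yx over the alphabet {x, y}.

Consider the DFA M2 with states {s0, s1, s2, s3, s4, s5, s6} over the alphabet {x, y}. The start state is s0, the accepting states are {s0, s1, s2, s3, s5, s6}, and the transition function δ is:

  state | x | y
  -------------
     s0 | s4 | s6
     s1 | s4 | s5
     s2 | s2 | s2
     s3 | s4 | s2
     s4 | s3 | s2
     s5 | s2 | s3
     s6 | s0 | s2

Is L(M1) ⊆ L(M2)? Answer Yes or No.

Converting the expression M1 to a DFA (subset construction, then merging equivalent states) gives the minimal DFA with states {r0, r1, r2, r3, r4, r5}, start state r0, accepting states {r5} and transitions r0: x→r1, y→r2; r1: x→r2, y→r3; r2: x→r2, y→r2; r3: x→r2, y→r4; r4: x→r5, y→r4; r5: x→r2, y→r2.
Exploring the product automaton M1 × M2 from the start pair (r0, s0), following both machines on each input symbol, reaches 10 state pairs: (r0, s0), (r1, s4), (r2, s6), (r2, s3), (r3, s2), (r2, s0), (r2, s2), (r2, s4), (r4, s2), (r5, s2).
M1 accepts in {r5} and M2 accepts in {s0, s1, s2, s3, s5, s6}. The reachable pairs whose M1-component is accepting are (r5, s2); in each of them the M2-component is accepting too, so the product for L(M1) \ L(M2) (M1-component accepting, M2-component rejecting) has no reachable accepting pair and the difference is empty.
Hence every string in L(M1) is also in L(M2).

Yes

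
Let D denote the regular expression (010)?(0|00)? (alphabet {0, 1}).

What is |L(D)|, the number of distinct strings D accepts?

6

The expression has no Kleene star, so L(D) is finite. Expanding the alternatives gives {ε, 0, 00, 010, 0100, 01000}.
That is 1 of length 0, 1 of length 1, 1 of length 2, 1 of length 3, 1 of length 4, 1 of length 5: 6 strings in all.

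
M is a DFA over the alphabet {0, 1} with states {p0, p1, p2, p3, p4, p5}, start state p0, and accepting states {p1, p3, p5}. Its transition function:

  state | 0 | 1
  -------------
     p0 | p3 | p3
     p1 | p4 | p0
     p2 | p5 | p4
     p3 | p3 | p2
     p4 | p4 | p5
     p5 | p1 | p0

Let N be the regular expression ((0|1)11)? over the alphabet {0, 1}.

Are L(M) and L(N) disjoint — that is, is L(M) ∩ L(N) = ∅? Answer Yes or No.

Yes

Converting the expression N to a DFA (subset construction, then merging equivalent states) gives the minimal DFA with states {n0, n1, n2, n3, n4}, start state n0, accepting states {n0, n4} and transitions n0: 0→n1, 1→n1; n1: 0→n2, 1→n3; n2: 0→n2, 1→n2; n3: 0→n2, 1→n4; n4: 0→n2, 1→n2.
Exploring the product automaton M × N from the start pair (p0, n0), following both machines on each input symbol, reaches 10 state pairs: (p0, n0), (p3, n1), (p3, n2), (p2, n3), (p2, n2), (p5, n2), (p4, n4), (p4, n2), (p1, n2), (p0, n2).
M accepts in {p1, p3, p5} and N accepts in {n0, n4}; no reachable pair has both components accepting, so no string drives both machines to acceptance simultaneously and L(M) ∩ L(N) = ∅.
So no string is accepted by both, and the intersection is empty.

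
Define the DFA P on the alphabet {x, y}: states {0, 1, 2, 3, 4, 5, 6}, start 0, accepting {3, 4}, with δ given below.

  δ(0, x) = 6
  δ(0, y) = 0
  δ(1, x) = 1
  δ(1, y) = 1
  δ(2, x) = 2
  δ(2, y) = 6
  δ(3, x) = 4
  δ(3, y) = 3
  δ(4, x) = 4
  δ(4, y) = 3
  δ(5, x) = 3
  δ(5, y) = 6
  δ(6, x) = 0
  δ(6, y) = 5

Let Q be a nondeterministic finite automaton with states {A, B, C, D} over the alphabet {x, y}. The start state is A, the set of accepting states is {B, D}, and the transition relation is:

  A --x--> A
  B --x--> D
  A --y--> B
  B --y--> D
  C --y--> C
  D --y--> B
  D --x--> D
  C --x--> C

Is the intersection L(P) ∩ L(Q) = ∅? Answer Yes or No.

The string xyx is accepted by both P and Q.
Hence L(P) ∩ L(Q) ≠ ∅.

No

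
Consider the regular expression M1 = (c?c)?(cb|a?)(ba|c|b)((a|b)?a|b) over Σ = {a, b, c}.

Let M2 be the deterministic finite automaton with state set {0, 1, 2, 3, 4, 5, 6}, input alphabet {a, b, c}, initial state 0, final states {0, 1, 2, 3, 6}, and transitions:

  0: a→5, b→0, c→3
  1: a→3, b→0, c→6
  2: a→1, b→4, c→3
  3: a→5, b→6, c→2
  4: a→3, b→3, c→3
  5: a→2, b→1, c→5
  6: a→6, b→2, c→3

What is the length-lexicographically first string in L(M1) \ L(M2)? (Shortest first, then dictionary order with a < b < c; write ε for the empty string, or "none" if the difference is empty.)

The string ba is accepted by M1 but not by M2.
No shorter string lies in the difference, and ba is the lexicographically first length-2 string in L(M1) \ L(M2).

ba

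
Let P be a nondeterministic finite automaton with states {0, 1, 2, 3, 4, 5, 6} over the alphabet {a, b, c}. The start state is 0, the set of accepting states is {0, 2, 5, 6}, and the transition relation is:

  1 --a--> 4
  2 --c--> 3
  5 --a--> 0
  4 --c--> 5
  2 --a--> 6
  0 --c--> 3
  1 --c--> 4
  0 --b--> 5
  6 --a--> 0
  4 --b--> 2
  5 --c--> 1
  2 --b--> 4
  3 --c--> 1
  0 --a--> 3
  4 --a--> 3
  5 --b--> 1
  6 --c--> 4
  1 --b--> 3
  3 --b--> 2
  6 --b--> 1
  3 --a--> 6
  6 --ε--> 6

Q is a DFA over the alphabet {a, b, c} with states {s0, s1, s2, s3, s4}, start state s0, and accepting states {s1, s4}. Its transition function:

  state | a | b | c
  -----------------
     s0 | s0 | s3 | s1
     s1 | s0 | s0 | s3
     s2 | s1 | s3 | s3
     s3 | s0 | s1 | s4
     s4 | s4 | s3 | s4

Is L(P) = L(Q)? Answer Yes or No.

No

The empty string ε is accepted by P but rejected by Q.
So L(P) ≠ L(Q).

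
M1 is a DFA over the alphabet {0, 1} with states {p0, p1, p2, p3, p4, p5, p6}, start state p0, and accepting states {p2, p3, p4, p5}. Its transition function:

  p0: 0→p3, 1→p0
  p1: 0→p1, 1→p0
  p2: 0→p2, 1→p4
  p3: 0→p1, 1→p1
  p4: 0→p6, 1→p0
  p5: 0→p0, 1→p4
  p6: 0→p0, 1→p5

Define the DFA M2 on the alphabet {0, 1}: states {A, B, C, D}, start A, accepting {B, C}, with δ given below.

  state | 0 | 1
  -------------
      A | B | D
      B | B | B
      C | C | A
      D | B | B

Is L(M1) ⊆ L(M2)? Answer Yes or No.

Exploring the product automaton M1 × M2 from the start pair (p0, A), following both machines on each input symbol, reaches 5 state pairs: (p0, A), (p3, B), (p0, D), (p1, B), (p0, B).
M1 accepts in {p2, p3, p4, p5} and M2 accepts in {B, C}. The reachable pairs whose M1-component is accepting are (p3, B); in each of them the M2-component is accepting too, so the product for L(M1) \ L(M2) (M1-component accepting, M2-component rejecting) has no reachable accepting pair and the difference is empty.
Hence every string in L(M1) is also in L(M2).

Yes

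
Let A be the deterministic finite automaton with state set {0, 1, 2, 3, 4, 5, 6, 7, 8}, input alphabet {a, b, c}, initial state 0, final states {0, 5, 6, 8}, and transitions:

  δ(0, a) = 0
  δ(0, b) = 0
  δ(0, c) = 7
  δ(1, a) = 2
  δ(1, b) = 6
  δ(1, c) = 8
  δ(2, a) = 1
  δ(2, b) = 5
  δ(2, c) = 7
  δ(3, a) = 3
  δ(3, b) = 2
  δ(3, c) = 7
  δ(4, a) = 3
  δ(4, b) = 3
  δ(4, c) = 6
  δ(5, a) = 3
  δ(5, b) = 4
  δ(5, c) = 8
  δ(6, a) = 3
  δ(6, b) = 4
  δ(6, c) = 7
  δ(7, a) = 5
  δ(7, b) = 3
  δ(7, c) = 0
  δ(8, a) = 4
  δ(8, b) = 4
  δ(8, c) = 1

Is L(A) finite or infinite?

infinite

State 0 is reachable from the start and can reach an accepting state, and it lies on the cycle 0 → 0.
Traversing that cycle any number of times yields accepted strings of unbounded length, so the language is infinite.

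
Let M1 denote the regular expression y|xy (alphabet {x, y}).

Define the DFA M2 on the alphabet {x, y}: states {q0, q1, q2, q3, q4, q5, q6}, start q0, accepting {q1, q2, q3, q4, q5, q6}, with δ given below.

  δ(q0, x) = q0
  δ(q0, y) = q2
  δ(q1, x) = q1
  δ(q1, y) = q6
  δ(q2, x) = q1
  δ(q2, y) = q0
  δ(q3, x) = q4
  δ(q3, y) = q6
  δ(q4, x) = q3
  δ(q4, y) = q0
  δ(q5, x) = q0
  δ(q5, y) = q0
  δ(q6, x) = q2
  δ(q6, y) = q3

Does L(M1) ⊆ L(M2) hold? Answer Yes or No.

Converting the expression M1 to a DFA (subset construction, then merging equivalent states) gives the minimal DFA with states {r0, r1, r2, r3}, start state r0, accepting states {r2} and transitions r0: x→r1, y→r2; r1: x→r3, y→r2; r2: x→r3, y→r3; r3: x→r3, y→r3.
Exploring the product automaton M1 × M2 from the start pair (r0, q0), following both machines on each input symbol, reaches 9 state pairs: (r0, q0), (r1, q0), (r2, q2), (r3, q0), (r3, q1), (r3, q2), (r3, q6), (r3, q3), (r3, q4).
M1 accepts in {r2} and M2 accepts in {q1, q2, q3, q4, q5, q6}. The reachable pairs whose M1-component is accepting are (r2, q2); in each of them the M2-component is accepting too, so the product for L(M1) \ L(M2) (M1-component accepting, M2-component rejecting) has no reachable accepting pair and the difference is empty.
Hence every string in L(M1) is also in L(M2).

Yes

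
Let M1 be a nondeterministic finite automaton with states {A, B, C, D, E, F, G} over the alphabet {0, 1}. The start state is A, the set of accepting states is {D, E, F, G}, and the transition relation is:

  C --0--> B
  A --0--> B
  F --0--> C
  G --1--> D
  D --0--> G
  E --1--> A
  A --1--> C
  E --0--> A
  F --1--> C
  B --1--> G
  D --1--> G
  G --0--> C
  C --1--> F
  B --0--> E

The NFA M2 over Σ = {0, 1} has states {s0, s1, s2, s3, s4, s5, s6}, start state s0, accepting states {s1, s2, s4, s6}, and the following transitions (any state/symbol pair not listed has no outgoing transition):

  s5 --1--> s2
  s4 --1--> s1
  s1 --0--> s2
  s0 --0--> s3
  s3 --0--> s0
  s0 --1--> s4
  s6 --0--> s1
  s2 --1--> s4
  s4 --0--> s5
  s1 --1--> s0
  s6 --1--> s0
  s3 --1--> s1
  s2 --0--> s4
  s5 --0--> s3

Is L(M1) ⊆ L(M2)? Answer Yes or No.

The string 00 is in L(M1) but not in L(M2).
So L(M1) ⊄ L(M2).

No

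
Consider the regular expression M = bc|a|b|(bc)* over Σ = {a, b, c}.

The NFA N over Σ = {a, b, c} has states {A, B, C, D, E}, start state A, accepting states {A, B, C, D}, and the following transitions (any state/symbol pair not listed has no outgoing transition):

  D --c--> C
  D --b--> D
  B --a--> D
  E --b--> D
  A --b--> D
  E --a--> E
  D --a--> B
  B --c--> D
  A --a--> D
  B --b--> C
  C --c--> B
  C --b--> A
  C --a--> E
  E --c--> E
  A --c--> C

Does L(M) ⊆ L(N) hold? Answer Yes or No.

Yes

Converting the expression M to a DFA (subset construction, then merging equivalent states) gives the minimal DFA with states {m0, m1, m2, m3, m4, m5}, start state m0, accepting states {m0, m1, m2, m4} and transitions m0: a→m1, b→m2, c→m3; m1: a→m3, b→m3, c→m3; m2: a→m3, b→m3, c→m4; m3: a→m3, b→m3, c→m3; m4: a→m3, b→m5, c→m3; m5: a→m3, b→m3, c→m4.
Exploring the product automaton M × N from the start pair (m0, A), following both machines on each input symbol, reaches 10 state pairs: (m0, A), (m1, D), (m2, D), (m3, C), (m3, B), (m3, D), (m4, C), (m3, E), (m3, A), (m5, A).
M accepts in {m0, m1, m2, m4} and N accepts in {A, B, C, D}. The reachable pairs whose M-component is accepting are (m0, A), (m1, D), (m2, D), (m4, C); in each of them the N-component is accepting too, so the product for L(M) \ L(N) (M-component accepting, N-component rejecting) has no reachable accepting pair and the difference is empty.
Hence every string in L(M) is also in L(N).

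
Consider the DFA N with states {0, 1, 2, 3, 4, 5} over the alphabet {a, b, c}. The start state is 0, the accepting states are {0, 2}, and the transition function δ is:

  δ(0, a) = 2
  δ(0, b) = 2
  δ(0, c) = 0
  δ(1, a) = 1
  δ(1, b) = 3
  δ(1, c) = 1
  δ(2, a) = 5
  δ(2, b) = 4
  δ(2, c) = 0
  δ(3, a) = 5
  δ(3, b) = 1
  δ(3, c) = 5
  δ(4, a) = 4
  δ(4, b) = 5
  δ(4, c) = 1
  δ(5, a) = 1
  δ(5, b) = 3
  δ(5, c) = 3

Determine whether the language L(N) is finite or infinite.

State 0 is reachable from the start and can reach an accepting state, and it lies on the cycle 0 → 0.
Traversing that cycle any number of times yields accepted strings of unbounded length, so the language is infinite.

infinite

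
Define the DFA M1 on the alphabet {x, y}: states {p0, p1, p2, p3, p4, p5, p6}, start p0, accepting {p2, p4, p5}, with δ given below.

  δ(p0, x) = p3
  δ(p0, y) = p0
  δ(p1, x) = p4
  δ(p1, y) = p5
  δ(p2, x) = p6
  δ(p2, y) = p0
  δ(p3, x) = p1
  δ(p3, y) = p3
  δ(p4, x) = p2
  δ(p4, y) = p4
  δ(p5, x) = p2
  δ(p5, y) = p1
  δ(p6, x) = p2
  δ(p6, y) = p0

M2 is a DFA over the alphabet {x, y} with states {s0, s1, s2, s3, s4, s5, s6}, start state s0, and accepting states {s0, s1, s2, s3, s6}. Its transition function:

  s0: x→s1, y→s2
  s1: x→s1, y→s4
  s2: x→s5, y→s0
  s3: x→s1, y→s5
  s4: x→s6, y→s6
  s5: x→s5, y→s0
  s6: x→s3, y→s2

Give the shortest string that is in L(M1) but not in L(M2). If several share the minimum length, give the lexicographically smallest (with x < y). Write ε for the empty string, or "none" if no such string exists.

xxy

The string xxy is accepted by M1 but not by M2.
No shorter string lies in the difference, and xxy is the lexicographically first length-3 string in L(M1) \ L(M2).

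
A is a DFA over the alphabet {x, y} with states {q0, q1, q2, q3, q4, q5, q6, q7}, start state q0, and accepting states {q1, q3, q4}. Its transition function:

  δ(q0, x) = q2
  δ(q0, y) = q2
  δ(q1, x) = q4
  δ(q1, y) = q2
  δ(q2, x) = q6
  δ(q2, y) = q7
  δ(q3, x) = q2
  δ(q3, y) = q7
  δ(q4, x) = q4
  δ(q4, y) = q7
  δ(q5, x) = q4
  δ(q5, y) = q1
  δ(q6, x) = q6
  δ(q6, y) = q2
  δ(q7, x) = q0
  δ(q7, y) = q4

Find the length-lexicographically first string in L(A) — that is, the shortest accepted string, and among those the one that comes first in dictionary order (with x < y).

A breadth-first search from q0 reaches an accepting state first via the path q0 → q2 → q7 → q4 on input xyy.
No string of length < 3 is accepted (BFS exhausts all shorter strings without reaching an accepting state), and xyy is the lexicographically least accepting string of length 3.

xyy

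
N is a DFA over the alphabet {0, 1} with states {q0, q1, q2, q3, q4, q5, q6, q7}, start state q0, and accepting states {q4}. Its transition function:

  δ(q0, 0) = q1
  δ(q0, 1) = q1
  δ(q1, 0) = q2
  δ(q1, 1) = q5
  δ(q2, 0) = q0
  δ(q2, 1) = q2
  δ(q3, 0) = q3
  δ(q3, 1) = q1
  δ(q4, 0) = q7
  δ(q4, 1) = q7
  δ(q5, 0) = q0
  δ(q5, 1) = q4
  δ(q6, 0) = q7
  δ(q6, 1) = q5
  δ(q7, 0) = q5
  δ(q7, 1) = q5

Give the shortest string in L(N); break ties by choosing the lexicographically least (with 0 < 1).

A breadth-first search from q0 reaches an accepting state first via the path q0 → q1 → q5 → q4 on input 011.
No string of length < 3 is accepted (BFS exhausts all shorter strings without reaching an accepting state), and 011 is the lexicographically least accepting string of length 3.

011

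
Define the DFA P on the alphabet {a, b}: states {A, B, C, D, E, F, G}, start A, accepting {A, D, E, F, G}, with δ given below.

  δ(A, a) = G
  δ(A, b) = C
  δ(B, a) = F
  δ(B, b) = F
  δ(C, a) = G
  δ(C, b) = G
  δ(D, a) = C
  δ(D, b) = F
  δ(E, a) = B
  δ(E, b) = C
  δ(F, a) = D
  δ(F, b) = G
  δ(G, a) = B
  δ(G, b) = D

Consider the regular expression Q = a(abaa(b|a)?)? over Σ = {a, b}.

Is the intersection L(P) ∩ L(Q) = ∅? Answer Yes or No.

No

The string a is accepted by both P and Q.
Hence L(P) ∩ L(Q) ≠ ∅.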